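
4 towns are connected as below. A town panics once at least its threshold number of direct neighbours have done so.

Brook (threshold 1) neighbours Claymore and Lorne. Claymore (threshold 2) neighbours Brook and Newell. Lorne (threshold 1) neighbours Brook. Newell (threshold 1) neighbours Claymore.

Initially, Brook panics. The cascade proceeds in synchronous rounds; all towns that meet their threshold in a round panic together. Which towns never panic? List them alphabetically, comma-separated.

Claymore, Newell

Round 1 — Brook panics (initial).
Round 2 — checking thresholds:
  Claymore: 1 of 2 neighbours < 2, not yet.
  Lorne: 1 of 1 neighbours ≥ 1, panics.
Round 3 — no new panics; cascade stops.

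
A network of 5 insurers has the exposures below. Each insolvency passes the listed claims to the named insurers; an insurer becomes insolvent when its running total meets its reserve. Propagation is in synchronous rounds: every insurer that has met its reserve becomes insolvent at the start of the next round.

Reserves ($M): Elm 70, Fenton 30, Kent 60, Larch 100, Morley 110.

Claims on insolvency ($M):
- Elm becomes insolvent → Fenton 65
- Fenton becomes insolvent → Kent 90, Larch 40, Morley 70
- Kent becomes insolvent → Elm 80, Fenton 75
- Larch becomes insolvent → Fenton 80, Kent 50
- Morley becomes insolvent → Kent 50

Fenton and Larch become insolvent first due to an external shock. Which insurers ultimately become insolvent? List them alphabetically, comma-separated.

Elm, Fenton, Kent, Larch

Round 1 — Fenton, Larch become insolvent (initial).
  Kent: +90+50 → 140 ≥ 60
  Morley: +70 → 70 < 110
Round 2 — Kent becomes insolvent.
  Elm: +80 → 80 ≥ 70
Round 3 — Elm becomes insolvent.
No further insolvencies.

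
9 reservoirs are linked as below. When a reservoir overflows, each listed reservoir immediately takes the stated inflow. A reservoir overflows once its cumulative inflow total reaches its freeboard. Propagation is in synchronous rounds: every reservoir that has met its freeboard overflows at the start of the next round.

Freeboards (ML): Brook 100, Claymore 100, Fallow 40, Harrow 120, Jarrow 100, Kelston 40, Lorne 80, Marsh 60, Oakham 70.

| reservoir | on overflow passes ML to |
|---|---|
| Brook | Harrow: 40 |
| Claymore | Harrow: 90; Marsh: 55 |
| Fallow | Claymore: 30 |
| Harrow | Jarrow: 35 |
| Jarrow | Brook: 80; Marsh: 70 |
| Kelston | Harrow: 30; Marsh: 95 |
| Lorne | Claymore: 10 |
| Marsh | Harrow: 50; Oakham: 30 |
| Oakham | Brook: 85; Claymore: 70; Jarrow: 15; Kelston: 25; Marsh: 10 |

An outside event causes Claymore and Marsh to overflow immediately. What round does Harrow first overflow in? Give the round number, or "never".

2

Round 1 — Claymore, Marsh overflow (initial).
  Harrow: +90+50 → 140 ≥ 120
  Oakham: +30 → 30 < 70
Round 2 — Harrow overflows.
  Jarrow: +35 → 35 < 100
No further overflows.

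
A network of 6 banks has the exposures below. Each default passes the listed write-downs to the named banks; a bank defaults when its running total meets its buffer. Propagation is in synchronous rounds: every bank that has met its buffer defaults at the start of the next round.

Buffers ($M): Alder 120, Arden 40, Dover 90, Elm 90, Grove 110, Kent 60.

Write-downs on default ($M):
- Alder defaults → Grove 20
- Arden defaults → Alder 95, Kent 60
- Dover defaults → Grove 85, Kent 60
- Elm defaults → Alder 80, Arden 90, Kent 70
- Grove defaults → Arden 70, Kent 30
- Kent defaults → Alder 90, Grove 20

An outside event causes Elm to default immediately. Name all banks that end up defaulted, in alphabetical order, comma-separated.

Alder, Arden, Elm, Kent

Round 1 — Elm defaults (initial).
  Alder: +80 → 80 < 120
  Arden: +90 → 90 ≥ 40
  Kent: +70 → 70 ≥ 60
Round 2 — Arden, Kent default.
  Alder: +95+90 → 265 ≥ 120
  Grove: +20 → 20 < 110
Round 3 — Alder defaults.
  Grove: +20 → 40 < 110
No further defaults.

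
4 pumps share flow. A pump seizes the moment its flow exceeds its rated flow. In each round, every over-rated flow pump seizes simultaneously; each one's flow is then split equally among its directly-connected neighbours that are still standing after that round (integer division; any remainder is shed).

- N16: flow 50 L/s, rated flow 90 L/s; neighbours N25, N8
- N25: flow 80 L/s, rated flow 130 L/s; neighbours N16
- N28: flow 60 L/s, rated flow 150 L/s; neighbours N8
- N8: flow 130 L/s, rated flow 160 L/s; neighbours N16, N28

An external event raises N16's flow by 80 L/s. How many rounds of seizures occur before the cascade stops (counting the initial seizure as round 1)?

3

Round 1 — N16 at 130 > 90. N16 seizes.
  N16 sheds 130 L/s to N25, N8: 65 each.
    N25: 80+65 = 145 > 130
    N8: 130+65 = 195 > 160
Round 2 — N25, N8 seize.
  N25 sheds 145 L/s: no online neighbours, lost.
  N8 sheds 195 L/s to N28: 195 each.
    N28: 60+195 = 255 > 150
Round 3 — N28 seizes.
  N28 sheds 255 L/s: no online neighbours, lost.
No further seizures.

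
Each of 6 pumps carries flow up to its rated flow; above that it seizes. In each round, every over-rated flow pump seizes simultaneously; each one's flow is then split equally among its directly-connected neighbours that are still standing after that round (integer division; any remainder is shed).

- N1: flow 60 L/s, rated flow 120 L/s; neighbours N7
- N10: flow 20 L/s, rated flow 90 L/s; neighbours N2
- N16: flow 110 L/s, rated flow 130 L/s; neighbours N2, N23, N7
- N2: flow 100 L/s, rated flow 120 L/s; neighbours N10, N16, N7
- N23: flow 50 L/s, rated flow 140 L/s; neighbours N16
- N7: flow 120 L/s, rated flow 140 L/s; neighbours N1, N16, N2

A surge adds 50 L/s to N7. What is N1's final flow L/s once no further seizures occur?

116

Round 1 — N7 at 170 > 140. N7 seizes.
  N7 sheds 170 L/s to N1, N16, N2: 56 each (2 lost).
    N1: 60+56 = 116 ≤ 120
    N16: 110+56 = 166 > 130
    N2: 100+56 = 156 > 120
Round 2 — N16, N2 seize.
  N16 sheds 166 L/s to N23: 166 each.
    N23: 50+166 = 216 > 140
  N2 sheds 156 L/s to N10: 156 each.
    N10: 20+156 = 176 > 90
Round 3 — N10, N23 seize.
  N10 sheds 176 L/s: no online neighbours, lost.
  N23 sheds 216 L/s: no online neighbours, lost.
No further seizures.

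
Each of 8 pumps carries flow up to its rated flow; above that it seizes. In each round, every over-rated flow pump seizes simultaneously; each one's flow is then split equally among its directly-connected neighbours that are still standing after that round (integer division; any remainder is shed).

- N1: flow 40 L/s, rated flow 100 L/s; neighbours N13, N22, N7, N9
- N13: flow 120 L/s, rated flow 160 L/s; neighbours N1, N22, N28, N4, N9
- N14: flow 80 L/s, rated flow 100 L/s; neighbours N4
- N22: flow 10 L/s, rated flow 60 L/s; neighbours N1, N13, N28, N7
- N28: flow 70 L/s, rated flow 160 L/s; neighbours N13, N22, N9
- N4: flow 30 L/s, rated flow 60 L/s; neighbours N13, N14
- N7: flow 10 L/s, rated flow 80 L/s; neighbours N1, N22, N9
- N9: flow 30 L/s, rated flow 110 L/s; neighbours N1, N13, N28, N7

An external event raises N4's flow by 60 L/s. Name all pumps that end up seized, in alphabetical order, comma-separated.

N13, N14, N4

Round 1 — N4 at 90 > 60. N4 seizes.
  N4 sheds 90 L/s to N13, N14: 45 each.
    N13: 120+45 = 165 > 160
    N14: 80+45 = 125 > 100
Round 2 — N13, N14 seize.
  N13 sheds 165 L/s to N1, N22, N28, N9: 41 each (1 lost).
    N1: 40+41 = 81 ≤ 100
    N22: 10+41 = 51 ≤ 60
    N28: 70+41 = 111 ≤ 160
    N9: 30+41 = 71 ≤ 110
  N14 sheds 125 L/s: no online neighbours, lost.
No further seizures.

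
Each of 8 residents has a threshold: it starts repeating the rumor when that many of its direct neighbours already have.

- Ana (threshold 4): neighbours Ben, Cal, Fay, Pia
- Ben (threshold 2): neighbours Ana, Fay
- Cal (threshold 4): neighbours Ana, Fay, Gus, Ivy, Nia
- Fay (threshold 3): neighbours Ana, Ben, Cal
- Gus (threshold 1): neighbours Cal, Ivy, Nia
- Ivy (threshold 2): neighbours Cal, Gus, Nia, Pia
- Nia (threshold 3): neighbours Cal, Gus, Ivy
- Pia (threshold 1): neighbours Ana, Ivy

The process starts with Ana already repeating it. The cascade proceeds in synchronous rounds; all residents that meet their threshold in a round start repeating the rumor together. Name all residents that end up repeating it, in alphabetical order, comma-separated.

Ana, Pia

Round 1 — Ana starts repeating the rumor (initial).
Round 2 — checking thresholds:
  Ben: 1 of 2 neighbours < 2, below threshold.
  Cal: 1 of 5 neighbours < 4, below threshold.
  Fay: 1 of 3 neighbours < 3, below threshold.
  Pia: 1 of 2 neighbours ≥ 1, starts repeating the rumor.
Round 3 — no new spreads; cascade stops.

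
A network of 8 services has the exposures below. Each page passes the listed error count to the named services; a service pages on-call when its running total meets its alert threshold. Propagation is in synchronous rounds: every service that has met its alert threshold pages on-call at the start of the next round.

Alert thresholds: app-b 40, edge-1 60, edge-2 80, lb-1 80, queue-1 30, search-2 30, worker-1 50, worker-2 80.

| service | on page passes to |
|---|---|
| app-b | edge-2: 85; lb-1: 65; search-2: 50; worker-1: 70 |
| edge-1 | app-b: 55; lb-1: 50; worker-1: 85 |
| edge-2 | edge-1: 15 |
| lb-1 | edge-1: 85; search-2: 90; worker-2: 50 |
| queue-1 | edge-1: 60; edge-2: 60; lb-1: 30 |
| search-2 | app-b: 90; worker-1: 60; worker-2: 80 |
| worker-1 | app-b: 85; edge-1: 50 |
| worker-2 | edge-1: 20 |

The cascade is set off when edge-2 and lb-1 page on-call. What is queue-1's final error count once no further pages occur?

0

Round 1 — edge-2, lb-1 page on-call (initial).
  edge-1: +15+85 → 100 ≥ 60
  search-2: +90 → 90 ≥ 30
  worker-2: +50 → 50 < 80
Round 2 — edge-1, search-2 page on-call.
  app-b: +55+90 → 145 ≥ 40
  worker-1: +85+60 → 145 ≥ 50
  worker-2: +80 → 130 ≥ 80
Round 3 — app-b, worker-1, worker-2 page on-call.
No further pages.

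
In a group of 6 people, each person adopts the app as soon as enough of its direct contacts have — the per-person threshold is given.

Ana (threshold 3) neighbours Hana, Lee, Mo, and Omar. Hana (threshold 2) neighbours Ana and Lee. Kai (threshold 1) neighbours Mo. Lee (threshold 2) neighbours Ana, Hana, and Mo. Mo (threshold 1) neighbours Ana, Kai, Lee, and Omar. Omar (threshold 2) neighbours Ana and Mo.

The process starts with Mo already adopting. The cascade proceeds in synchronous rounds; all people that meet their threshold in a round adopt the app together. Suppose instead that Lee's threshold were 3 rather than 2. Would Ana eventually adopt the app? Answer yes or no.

With Lee's threshold at 3:
Round 1 — Mo adopts the app (initial).
Round 2 — checking thresholds:
  Ana: 1 of 4 neighbours < 3, below threshold.
  Kai: 1 of 1 neighbours ≥ 1, adopts the app.
  Lee: 1 of 3 neighbours < 3, below threshold.
  Omar: 1 of 2 neighbours < 2, below threshold.
Round 3 — no new adoptions; cascade stops.

no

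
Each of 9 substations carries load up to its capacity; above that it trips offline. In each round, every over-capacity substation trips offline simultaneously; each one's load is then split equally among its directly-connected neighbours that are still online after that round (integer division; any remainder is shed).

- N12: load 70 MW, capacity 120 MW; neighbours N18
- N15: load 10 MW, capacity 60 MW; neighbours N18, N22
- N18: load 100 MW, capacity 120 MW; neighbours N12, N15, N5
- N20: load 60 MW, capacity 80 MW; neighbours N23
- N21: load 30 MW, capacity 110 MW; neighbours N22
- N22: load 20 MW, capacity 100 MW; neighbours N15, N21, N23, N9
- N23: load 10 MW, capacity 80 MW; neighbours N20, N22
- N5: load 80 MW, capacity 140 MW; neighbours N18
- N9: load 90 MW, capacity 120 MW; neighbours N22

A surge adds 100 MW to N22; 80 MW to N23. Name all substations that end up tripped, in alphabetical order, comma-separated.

Round 1 — N22 at 120 > 100; N23 at 90 > 80. N22, N23 trip offline.
  N22 sheds 120 MW to N15, N21, N9: 40 each.
    N15: 10+40 = 50 ≤ 60
    N21: 30+40 = 70 ≤ 110
    N9: 90+40 = 130 > 120
  N23 sheds 90 MW to N20: 90 each.
    N20: 60+90 = 150 > 80
Round 2 — N20, N9 trip offline.
  N20 sheds 150 MW: no online neighbours, lost.
  N9 sheds 130 MW: no online neighbours, lost.
No further trips.

N20, N22, N23, N9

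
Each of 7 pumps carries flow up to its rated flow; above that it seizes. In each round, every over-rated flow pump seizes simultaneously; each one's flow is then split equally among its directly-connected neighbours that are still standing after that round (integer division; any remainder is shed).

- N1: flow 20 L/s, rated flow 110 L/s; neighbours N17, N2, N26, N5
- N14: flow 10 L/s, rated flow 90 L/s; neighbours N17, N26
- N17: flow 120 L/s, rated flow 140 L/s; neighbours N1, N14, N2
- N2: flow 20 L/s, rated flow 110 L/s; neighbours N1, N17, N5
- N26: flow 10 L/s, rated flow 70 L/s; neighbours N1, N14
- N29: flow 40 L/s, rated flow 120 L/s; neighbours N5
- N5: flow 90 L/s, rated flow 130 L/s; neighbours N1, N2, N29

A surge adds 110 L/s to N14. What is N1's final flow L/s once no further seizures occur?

Round 1 — N14 at 120 > 90. N14 seizes.
  N14 sheds 120 L/s to N17, N26: 60 each.
    N17: 120+60 = 180 > 140
    N26: 10+60 = 70 ≤ 70
Round 2 — N17 seizes.
  N17 sheds 180 L/s to N1, N2: 90 each.
    N1: 20+90 = 110 ≤ 110
    N2: 20+90 = 110 ≤ 110
No further seizures.

110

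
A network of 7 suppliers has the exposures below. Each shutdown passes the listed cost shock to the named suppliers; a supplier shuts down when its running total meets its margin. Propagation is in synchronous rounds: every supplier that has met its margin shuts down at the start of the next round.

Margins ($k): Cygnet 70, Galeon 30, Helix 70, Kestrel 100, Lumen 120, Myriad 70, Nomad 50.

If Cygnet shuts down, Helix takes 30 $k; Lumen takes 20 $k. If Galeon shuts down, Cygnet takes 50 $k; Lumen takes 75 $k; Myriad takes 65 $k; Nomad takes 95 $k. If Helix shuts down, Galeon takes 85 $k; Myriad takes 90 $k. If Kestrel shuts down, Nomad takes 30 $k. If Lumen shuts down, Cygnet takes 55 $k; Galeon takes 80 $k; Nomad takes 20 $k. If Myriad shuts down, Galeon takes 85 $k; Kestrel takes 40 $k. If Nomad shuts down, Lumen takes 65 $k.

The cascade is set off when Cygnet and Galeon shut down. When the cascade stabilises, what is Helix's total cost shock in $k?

30

Round 1 — Cygnet, Galeon shut down (initial).
  Helix: +30 → 30 < 70
  Lumen: +20+75 → 95 < 120
  Myriad: +65 → 65 < 70
  Nomad: +95 → 95 ≥ 50
Round 2 — Nomad shuts down.
  Lumen: +65 → 160 ≥ 120
Round 3 — Lumen shuts down.
No further shutdowns.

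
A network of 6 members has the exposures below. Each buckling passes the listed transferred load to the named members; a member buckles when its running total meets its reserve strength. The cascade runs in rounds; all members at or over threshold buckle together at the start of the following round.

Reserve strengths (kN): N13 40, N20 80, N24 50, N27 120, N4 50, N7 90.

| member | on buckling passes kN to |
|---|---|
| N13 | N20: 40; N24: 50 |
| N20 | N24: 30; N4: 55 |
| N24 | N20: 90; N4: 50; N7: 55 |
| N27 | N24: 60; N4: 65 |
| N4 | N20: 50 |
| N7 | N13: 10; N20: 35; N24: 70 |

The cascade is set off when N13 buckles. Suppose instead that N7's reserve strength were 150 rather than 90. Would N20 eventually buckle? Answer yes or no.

yes

With N7's reserve strength at 150:
Round 1 — N13 buckles (initial).
  N20: +40 → 40 < 80
  N24: +50 → 50 ≥ 50
Round 2 — N24 buckles.
  N20: +90 → 130 ≥ 80
  N4: +50 → 50 ≥ 50
  N7: +55 → 55 < 150
Round 3 — N20, N4 buckle.
No further bucklings.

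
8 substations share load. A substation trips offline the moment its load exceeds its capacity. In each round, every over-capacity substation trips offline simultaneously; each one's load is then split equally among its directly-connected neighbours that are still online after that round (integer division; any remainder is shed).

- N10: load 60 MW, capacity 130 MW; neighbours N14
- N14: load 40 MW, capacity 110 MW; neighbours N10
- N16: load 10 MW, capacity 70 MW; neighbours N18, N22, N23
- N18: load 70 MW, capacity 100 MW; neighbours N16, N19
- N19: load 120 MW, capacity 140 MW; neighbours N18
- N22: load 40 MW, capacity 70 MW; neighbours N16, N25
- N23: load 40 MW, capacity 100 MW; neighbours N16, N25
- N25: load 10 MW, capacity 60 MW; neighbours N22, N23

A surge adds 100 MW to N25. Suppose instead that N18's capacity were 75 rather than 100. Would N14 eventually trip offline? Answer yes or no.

no

With N18's capacity at 75:
Round 1 — N25 at 110 > 60. N25 trips offline.
  N25 sheds 110 MW to N22, N23: 55 each.
    N22: 40+55 = 95 > 70
    N23: 40+55 = 95 ≤ 100
Round 2 — N22 trips offline.
  N22 sheds 95 MW to N16: 95 each.
    N16: 10+95 = 105 > 70
Round 3 — N16 trips offline.
  N16 sheds 105 MW to N18, N23: 52 each (1 lost).
    N18: 70+52 = 122 > 75
    N23: 95+52 = 147 > 100
Round 4 — N18, N23 trip offline.
  N18 sheds 122 MW to N19: 122 each.
    N19: 120+122 = 242 > 140
  N23 sheds 147 MW: no online neighbours, lost.
Round 5 — N19 trips offline.
  N19 sheds 242 MW: no online neighbours, lost.
No further trips.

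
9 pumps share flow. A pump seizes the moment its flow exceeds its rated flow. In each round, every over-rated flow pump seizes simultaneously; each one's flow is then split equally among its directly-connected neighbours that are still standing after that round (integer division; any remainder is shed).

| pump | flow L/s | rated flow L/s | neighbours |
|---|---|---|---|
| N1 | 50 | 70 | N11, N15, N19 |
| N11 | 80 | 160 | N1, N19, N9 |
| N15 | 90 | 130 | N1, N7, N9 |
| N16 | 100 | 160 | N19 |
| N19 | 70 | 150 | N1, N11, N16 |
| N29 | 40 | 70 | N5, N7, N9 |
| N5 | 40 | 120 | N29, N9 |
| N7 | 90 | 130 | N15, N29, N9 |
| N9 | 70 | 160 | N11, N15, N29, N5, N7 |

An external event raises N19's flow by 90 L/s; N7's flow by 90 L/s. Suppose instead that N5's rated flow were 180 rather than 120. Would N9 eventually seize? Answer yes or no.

With N5's rated flow at 180:
Round 1 — N19 at 160 > 150; N7 at 180 > 130. N19, N7 seize.
  N19 sheds 160 L/s to N1, N11, N16: 53 each (1 lost).
    N1: 50+53 = 103 > 70
    N11: 80+53 = 133 ≤ 160
    N16: 100+53 = 153 ≤ 160
  N7 sheds 180 L/s to N15, N29, N9: 60 each.
    N15: 90+60 = 150 > 130
    N29: 40+60 = 100 > 70
    N9: 70+60 = 130 ≤ 160
Round 2 — N1, N15, N29 seize.
  N1 sheds 103 L/s to N11: 103 each.
    N11: 133+103 = 236 > 160
  N15 sheds 150 L/s to N9: 150 each.
    N9: 130+150 = 280 > 160
  N29 sheds 100 L/s to N5, N9: 50 each.
    N5: 40+50 = 90 ≤ 180
    N9: 280+50 = 330 > 160
Round 3 — N11, N9 seize.
  N11 sheds 236 L/s: no online neighbours, lost.
  N9 sheds 330 L/s to N5: 330 each.
    N5: 90+330 = 420 > 180
Round 4 — N5 seizes.
  N5 sheds 420 L/s: no online neighbours, lost.
No further seizures.

yes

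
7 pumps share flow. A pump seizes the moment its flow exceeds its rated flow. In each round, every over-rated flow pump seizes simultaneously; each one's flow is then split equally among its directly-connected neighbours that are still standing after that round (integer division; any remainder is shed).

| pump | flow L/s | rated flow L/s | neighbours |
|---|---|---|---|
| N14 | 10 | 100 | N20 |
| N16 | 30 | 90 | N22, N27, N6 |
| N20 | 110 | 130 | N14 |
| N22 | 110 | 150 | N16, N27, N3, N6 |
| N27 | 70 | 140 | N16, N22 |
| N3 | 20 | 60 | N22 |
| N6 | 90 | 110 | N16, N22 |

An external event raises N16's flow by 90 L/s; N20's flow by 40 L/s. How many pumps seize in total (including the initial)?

7

Round 1 — N16 at 120 > 90; N20 at 150 > 130. N16, N20 seize.
  N16 sheds 120 L/s to N22, N27, N6: 40 each.
    N22: 110+40 = 150 ≤ 150
    N27: 70+40 = 110 ≤ 140
    N6: 90+40 = 130 > 110
  N20 sheds 150 L/s to N14: 150 each.
    N14: 10+150 = 160 > 100
Round 2 — N14, N6 seize.
  N14 sheds 160 L/s: no online neighbours, lost.
  N6 sheds 130 L/s to N22: 130 each.
    N22: 150+130 = 280 > 150
Round 3 — N22 seizes.
  N22 sheds 280 L/s to N27, N3: 140 each.
    N27: 110+140 = 250 > 140
    N3: 20+140 = 160 > 60
Round 4 — N27, N3 seize.
  N27 sheds 250 L/s: no online neighbours, lost.
  N3 sheds 160 L/s: no online neighbours, lost.
No further seizures.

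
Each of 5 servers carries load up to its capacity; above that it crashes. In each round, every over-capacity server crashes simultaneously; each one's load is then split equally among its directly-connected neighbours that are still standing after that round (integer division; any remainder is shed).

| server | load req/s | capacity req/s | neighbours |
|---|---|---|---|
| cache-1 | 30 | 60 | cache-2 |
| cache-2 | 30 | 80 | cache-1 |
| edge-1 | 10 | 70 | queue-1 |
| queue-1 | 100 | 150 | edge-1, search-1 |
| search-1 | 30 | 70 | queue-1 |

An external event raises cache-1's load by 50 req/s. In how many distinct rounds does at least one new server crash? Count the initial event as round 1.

Round 1 — cache-1 at 80 > 60. cache-1 crashes.
  cache-1 sheds 80 req/s to cache-2: 80 each.
    cache-2: 30+80 = 110 > 80
Round 2 — cache-2 crashes.
  cache-2 sheds 110 req/s: no online neighbours, lost.
No further crashes.

2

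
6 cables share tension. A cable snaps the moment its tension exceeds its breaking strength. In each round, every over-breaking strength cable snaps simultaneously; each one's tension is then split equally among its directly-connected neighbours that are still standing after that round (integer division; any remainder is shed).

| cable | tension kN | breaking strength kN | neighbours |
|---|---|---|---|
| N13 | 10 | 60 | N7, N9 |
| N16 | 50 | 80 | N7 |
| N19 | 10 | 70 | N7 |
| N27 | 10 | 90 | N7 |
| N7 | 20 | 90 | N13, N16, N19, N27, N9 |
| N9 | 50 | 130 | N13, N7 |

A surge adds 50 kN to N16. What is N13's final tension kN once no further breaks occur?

40

Round 1 — N16 at 100 > 80. N16 snaps.
  N16 sheds 100 kN to N7: 100 each.
    N7: 20+100 = 120 > 90
Round 2 — N7 snaps.
  N7 sheds 120 kN to N13, N19, N27, N9: 30 each.
    N13: 10+30 = 40 ≤ 60
    N19: 10+30 = 40 ≤ 70
    N27: 10+30 = 40 ≤ 90
    N9: 50+30 = 80 ≤ 130
No further breaks.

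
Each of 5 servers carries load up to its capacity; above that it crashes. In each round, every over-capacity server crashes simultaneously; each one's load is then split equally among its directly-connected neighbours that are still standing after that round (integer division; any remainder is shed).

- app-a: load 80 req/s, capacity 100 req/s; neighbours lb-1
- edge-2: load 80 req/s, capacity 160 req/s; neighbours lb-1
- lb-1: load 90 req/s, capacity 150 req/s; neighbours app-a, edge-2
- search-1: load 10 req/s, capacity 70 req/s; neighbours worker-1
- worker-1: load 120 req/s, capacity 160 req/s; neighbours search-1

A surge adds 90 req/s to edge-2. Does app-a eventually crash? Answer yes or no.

Round 1 — edge-2 at 170 > 160. edge-2 crashes.
  edge-2 sheds 170 req/s to lb-1: 170 each.
    lb-1: 90+170 = 260 > 150
Round 2 — lb-1 crashes.
  lb-1 sheds 260 req/s to app-a: 260 each.
    app-a: 80+260 = 340 > 100
Round 3 — app-a crashes.
  app-a sheds 340 req/s: no online neighbours, lost.
No further crashes.

yes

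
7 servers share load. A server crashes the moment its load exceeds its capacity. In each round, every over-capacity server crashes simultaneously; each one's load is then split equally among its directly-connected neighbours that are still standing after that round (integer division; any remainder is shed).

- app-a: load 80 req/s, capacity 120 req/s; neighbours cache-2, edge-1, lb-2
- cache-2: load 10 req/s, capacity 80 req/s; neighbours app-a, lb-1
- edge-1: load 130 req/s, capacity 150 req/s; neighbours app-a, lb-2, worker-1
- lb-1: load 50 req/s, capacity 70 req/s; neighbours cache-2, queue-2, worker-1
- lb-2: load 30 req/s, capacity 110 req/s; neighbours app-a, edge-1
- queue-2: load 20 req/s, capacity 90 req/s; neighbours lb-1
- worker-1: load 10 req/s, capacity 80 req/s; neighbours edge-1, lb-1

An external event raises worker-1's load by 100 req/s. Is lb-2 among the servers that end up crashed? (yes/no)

Round 1 — worker-1 at 110 > 80. worker-1 crashes.
  worker-1 sheds 110 req/s to edge-1, lb-1: 55 each.
    edge-1: 130+55 = 185 > 150
    lb-1: 50+55 = 105 > 70
Round 2 — edge-1, lb-1 crash.
  edge-1 sheds 185 req/s to app-a, lb-2: 92 each (1 lost).
    app-a: 80+92 = 172 > 120
    lb-2: 30+92 = 122 > 110
  lb-1 sheds 105 req/s to cache-2, queue-2: 52 each (1 lost).
    cache-2: 10+52 = 62 ≤ 80
    queue-2: 20+52 = 72 ≤ 90
Round 3 — app-a, lb-2 crash.
  app-a sheds 172 req/s to cache-2: 172 each.
    cache-2: 62+172 = 234 > 80
  lb-2 sheds 122 req/s: no online neighbours, lost.
Round 4 — cache-2 crashes.
  cache-2 sheds 234 req/s: no online neighbours, lost.
No further crashes.

yes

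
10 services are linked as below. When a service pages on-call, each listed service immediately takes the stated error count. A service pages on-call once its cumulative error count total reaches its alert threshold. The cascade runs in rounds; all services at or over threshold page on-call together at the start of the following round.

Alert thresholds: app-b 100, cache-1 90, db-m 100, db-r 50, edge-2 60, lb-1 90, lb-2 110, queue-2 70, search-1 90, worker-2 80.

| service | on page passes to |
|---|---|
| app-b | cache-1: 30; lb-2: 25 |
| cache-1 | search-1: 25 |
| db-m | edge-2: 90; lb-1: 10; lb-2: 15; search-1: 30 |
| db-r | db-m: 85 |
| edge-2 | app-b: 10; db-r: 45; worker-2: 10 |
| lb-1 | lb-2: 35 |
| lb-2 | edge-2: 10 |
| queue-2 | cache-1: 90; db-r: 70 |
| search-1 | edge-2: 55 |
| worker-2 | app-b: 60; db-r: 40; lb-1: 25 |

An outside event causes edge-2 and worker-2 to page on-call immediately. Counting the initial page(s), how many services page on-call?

3

Round 1 — edge-2, worker-2 page on-call (initial).
  app-b: +10+60 → 70 < 100
  db-r: +45+40 → 85 ≥ 50
  lb-1: +25 → 25 < 90
Round 2 — db-r pages on-call.
  db-m: +85 → 85 < 100
No further pages.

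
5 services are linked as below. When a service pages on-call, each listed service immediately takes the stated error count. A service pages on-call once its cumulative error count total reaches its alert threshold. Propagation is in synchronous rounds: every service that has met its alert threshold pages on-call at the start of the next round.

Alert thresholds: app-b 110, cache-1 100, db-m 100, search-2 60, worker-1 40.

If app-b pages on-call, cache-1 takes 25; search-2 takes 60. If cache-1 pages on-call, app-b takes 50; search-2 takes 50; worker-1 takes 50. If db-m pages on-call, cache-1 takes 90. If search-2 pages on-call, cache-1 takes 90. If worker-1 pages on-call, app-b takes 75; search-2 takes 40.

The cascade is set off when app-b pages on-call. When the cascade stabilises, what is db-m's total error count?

0

Round 1 — app-b pages on-call (initial).
  cache-1: +25 → 25 < 100
  search-2: +60 → 60 ≥ 60
Round 2 — search-2 pages on-call.
  cache-1: +90 → 115 ≥ 100
Round 3 — cache-1 pages on-call.
  worker-1: +50 → 50 ≥ 40
Round 4 — worker-1 pages on-call.
No further pages.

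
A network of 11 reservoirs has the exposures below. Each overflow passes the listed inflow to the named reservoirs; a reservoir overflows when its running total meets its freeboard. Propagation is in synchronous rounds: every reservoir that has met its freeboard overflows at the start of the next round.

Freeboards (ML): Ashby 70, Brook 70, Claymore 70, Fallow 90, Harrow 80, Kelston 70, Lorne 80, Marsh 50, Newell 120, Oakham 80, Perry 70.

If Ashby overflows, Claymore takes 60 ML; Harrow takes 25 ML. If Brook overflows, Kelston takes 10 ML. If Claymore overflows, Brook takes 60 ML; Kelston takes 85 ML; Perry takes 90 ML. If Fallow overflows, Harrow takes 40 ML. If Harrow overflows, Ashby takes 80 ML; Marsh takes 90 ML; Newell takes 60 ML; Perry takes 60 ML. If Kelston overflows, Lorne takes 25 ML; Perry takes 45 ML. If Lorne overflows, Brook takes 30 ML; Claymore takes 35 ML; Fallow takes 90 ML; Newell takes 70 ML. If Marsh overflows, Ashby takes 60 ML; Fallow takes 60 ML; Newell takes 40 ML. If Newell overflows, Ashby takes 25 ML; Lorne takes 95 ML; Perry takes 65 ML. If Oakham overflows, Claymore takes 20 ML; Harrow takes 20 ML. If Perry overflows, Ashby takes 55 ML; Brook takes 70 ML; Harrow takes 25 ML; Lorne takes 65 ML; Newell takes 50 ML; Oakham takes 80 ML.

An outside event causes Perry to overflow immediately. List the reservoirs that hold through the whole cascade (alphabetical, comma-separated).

Round 1 — Perry overflows (initial).
  Ashby: +55 → 55 < 70
  Brook: +70 → 70 ≥ 70
  Harrow: +25 → 25 < 80
  Lorne: +65 → 65 < 80
  Newell: +50 → 50 < 120
  Oakham: +80 → 80 ≥ 80
Round 2 — Brook, Oakham overflow.
  Claymore: +20 → 20 < 70
  Harrow: +20 → 45 < 80
  Kelston: +10 → 10 < 70
No further overflows.

Ashby, Claymore, Fallow, Harrow, Kelston, Lorne, Marsh, Newell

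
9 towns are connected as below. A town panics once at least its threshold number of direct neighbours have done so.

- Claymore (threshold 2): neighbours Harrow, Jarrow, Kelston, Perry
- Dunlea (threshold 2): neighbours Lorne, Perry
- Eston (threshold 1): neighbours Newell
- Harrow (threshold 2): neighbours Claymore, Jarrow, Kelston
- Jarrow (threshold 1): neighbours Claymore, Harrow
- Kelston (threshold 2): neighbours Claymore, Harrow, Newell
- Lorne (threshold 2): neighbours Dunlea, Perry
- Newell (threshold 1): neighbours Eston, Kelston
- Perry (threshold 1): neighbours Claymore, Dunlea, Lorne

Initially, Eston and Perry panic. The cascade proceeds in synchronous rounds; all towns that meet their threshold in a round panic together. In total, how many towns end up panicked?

Round 1 — Eston, Perry panic (initial).
Round 2 — checking thresholds:
  Claymore: 1 of 4 neighbours < 2, below threshold.
  Dunlea: 1 of 2 neighbours < 2, below threshold.
  Lorne: 1 of 2 neighbours < 2, below threshold.
  Newell: 1 of 2 neighbours ≥ 1, panics.
Round 3 — no new panics; cascade stops.

3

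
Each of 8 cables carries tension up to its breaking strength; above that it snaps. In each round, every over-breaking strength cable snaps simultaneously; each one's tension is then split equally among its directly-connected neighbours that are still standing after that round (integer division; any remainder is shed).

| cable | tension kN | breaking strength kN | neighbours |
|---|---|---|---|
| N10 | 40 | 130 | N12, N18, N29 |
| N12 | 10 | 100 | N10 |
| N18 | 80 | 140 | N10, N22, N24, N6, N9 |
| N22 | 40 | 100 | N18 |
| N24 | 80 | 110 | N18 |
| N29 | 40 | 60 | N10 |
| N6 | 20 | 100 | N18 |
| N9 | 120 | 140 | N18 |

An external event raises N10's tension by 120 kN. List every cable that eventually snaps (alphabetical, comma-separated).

N10, N29

Round 1 — N10 at 160 > 130. N10 snaps.
  N10 sheds 160 kN to N12, N18, N29: 53 each (1 lost).
    N12: 10+53 = 63 ≤ 100
    N18: 80+53 = 133 ≤ 140
    N29: 40+53 = 93 > 60
Round 2 — N29 snaps.
  N29 sheds 93 kN: no online neighbours, lost.
No further breaks.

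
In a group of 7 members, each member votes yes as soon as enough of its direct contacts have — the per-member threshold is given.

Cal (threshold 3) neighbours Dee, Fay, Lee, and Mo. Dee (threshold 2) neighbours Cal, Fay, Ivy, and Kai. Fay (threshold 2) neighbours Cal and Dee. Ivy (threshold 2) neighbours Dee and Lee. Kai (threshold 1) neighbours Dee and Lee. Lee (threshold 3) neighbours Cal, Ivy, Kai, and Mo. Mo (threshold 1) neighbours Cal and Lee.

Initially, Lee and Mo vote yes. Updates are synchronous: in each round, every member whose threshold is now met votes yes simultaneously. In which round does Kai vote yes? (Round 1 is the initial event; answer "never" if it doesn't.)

2

Round 1 — Lee, Mo vote yes (initial).
Round 2 — checking thresholds:
  Cal: 2 of 4 neighbours < 3, not yet.
  Ivy: 1 of 2 neighbours < 2, not yet.
  Kai: 1 of 2 neighbours ≥ 1, votes yes.
Round 3 — no new yes votes; cascade stops.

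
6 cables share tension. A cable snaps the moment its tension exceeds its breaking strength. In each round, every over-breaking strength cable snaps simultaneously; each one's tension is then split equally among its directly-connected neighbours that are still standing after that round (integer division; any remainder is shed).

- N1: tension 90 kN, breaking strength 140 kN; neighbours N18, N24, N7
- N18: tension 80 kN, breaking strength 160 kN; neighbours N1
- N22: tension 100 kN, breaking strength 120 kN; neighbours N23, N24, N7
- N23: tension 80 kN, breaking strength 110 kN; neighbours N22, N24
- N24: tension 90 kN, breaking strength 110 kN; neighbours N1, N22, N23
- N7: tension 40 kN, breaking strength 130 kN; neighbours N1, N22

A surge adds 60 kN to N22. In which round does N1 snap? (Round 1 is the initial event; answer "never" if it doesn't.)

Round 1 — N22 at 160 > 120. N22 snaps.
  N22 sheds 160 kN to N23, N24, N7: 53 each (1 lost).
    N23: 80+53 = 133 > 110
    N24: 90+53 = 143 > 110
    N7: 40+53 = 93 ≤ 130
Round 2 — N23, N24 snap.
  N23 sheds 133 kN: no online neighbours, lost.
  N24 sheds 143 kN to N1: 143 each.
    N1: 90+143 = 233 > 140
Round 3 — N1 snaps.
  N1 sheds 233 kN to N18, N7: 116 each (1 lost).
    N18: 80+116 = 196 > 160
    N7: 93+116 = 209 > 130
Round 4 — N18, N7 snap.
  N18 sheds 196 kN: no online neighbours, lost.
  N7 sheds 209 kN: no online neighbours, lost.
No further breaks.

3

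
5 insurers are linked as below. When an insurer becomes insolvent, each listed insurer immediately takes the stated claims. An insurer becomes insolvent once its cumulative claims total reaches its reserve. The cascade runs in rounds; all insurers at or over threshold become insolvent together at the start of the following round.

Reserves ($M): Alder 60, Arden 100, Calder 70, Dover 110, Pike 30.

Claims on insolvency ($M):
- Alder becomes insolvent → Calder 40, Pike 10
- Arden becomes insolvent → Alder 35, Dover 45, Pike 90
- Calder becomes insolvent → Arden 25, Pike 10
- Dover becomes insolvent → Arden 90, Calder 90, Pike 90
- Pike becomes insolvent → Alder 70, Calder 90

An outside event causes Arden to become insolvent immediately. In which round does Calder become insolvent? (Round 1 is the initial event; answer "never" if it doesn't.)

3

Round 1 — Arden becomes insolvent (initial).
  Alder: +35 → 35 < 60
  Dover: +45 → 45 < 110
  Pike: +90 → 90 ≥ 30
Round 2 — Pike becomes insolvent.
  Alder: +70 → 105 ≥ 60
  Calder: +90 → 90 ≥ 70
Round 3 — Alder, Calder become insolvent.
No further insolvencies.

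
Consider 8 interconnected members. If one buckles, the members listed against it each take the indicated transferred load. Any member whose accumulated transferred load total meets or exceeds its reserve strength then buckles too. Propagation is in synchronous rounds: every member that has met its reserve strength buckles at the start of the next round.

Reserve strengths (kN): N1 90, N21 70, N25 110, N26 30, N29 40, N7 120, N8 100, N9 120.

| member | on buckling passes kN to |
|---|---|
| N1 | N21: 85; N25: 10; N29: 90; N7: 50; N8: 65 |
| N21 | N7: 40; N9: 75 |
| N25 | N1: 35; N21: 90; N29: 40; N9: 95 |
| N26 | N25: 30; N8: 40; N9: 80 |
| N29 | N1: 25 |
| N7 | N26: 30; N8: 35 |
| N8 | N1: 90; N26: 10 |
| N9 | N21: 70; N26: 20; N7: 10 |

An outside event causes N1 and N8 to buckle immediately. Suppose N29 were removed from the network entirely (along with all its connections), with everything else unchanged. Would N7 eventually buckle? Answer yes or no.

With N29 removed:
Round 1 — N1, N8 buckle (initial).
  N21: +85 → 85 ≥ 70
  N25: +10 → 10 < 110
  N26: +10 → 10 < 30
  N7: +50 → 50 < 120
Round 2 — N21 buckles.
  N7: +40 → 90 < 120
  N9: +75 → 75 < 120
No further bucklings.

no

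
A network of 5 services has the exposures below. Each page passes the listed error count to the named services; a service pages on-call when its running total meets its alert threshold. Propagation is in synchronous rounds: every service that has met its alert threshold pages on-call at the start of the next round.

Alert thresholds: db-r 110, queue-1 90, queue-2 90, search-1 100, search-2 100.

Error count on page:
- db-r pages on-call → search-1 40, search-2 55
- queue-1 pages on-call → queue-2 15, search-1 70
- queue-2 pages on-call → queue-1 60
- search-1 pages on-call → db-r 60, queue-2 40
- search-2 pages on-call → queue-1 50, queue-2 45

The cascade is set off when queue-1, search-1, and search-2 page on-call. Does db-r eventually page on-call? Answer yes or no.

no

Round 1 — queue-1, search-1, search-2 page on-call (initial).
  db-r: +60 → 60 < 110
  queue-2: +15+40+45 → 100 ≥ 90
Round 2 — queue-2 pages on-call.
No further pages.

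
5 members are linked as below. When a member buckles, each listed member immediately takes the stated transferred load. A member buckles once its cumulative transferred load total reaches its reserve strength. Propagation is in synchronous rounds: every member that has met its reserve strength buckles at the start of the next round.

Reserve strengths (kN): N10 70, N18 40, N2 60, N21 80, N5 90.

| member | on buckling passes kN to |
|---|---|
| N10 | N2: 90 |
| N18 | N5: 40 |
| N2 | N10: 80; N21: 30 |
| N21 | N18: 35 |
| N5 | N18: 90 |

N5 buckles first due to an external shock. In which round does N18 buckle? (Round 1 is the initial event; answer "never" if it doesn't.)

2

Round 1 — N5 buckles (initial).
  N18: +90 → 90 ≥ 40
Round 2 — N18 buckles.
No further bucklings.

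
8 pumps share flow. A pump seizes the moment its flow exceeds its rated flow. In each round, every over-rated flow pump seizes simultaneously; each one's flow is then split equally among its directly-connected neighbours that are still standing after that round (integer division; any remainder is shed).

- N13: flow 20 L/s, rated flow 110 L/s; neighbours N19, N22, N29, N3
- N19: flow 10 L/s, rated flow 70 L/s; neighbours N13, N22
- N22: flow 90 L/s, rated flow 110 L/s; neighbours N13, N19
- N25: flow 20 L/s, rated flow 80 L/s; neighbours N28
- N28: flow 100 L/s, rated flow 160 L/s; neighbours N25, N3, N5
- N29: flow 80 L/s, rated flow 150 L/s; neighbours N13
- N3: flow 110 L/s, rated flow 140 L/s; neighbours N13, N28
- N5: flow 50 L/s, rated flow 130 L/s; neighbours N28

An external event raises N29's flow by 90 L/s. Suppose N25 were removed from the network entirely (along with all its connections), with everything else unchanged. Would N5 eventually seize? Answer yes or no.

yes

With N25 removed:
Round 1 — N29 at 170 > 150. N29 seizes.
  N29 sheds 170 L/s to N13: 170 each.
    N13: 20+170 = 190 > 110
Round 2 — N13 seizes.
  N13 sheds 190 L/s to N19, N22, N3: 63 each (1 lost).
    N19: 10+63 = 73 > 70
    N22: 90+63 = 153 > 110
    N3: 110+63 = 173 > 140
Round 3 — N19, N22, N3 seize.
  N19 sheds 73 L/s: no online neighbours, lost.
  N22 sheds 153 L/s: no online neighbours, lost.
  N3 sheds 173 L/s to N28: 173 each.
    N28: 100+173 = 273 > 160
Round 4 — N28 seizes.
  N28 sheds 273 L/s to N5: 273 each.
    N5: 50+273 = 323 > 130
Round 5 — N5 seizes.
  N5 sheds 323 L/s: no online neighbours, lost.
No further seizures.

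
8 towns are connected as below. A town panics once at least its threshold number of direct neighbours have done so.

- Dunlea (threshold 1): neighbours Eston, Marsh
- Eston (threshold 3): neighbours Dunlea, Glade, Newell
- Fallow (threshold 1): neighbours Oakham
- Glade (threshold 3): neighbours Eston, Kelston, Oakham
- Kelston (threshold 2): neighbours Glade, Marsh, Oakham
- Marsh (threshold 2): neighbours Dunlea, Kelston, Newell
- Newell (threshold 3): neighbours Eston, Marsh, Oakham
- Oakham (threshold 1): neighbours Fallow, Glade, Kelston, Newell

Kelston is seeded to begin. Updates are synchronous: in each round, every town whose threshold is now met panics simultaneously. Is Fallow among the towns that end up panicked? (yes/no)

Round 1 — Kelston panics (initial).
Round 2 — checking thresholds:
  Glade: 1 of 3 neighbours < 3, not yet.
  Marsh: 1 of 3 neighbours < 2, not yet.
  Oakham: 1 of 4 neighbours ≥ 1, panics.
Round 3 — checking thresholds:
  Fallow: 1 of 1 neighbours ≥ 1, panics.
  Glade: 2 of 3 neighbours < 3, not yet.
  Marsh: 1 of 3 neighbours < 2, not yet.
  Newell: 1 of 3 neighbours < 3, not yet.
Round 4 — no new panics; cascade stops.

yes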